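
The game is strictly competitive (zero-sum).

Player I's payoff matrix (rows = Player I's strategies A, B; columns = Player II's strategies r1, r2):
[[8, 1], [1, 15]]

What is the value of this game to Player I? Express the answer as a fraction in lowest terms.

Row minima are 1 and 1, so Player I's maximin is 1; column maxima are 8 and 15, so Player II's minimax is 8. These differ, so the equilibrium is in mixed strategies.
Let Player I play A with probability p. Player II is indifferent when 8p + (1−p) = p + 15(1−p), giving p = 2/3.
Let Player II play r1 with probability q. Player I is indifferent when 8q + (1−q) = q + 15(1−q), giving q = 2/3.
The value is 8·(2/3) + (1)·(1/3) = 17/3.

17/3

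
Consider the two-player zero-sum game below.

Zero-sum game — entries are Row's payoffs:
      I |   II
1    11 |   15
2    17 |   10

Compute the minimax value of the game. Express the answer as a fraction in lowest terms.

145/11

Row minima are 11 and 10, so Row's maximin is 11; column maxima are 17 and 15, so Column's minimax is 15. These differ, so the equilibrium is in mixed strategies.
Let Row play 1 with probability p. Column is indifferent when 11p + 17(1−p) = 15p + 10(1−p), giving p = 7/11.
Let Column play I with probability q. Row is indifferent when 11q + 15(1−q) = 17q + 10(1−q), giving q = 5/11.
The value is 11·(5/11) + (15)·(6/11) = 145/11.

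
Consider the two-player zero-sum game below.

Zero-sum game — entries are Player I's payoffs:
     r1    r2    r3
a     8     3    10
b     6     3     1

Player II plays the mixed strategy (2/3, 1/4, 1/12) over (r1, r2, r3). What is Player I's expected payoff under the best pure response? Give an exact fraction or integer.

a: (8)·(2/3) + (3)·(1/4) + (10)·(1/12) = 83/12.
b: (6)·(2/3) + (3)·(1/4) + (1)·(1/12) = 29/6.
The best pure response is a with expected payoff 83/12.

83/12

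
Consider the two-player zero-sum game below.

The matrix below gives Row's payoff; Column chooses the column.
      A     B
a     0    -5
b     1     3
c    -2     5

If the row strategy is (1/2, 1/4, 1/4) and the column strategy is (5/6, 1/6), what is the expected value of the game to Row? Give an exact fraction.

-7/24

Against (5/6, 1/6), each row's expected payoff is a: -5/6; b: 4/3; c: -5/6.
Taking the (1/2, 1/4, 1/4)-weighted average: (1/2)·(-5/6) + (1/4)·(4/3) + (1/4)·(-5/6) = -7/24.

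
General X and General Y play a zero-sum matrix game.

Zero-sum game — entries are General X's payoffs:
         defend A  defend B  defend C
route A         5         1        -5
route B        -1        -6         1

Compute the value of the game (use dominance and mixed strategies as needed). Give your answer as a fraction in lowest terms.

Column defend A is strictly dominated by defend B for General Y (it gives General X more in every row).
The remaining 2×2 game on (route A, route B) × (defend B, defend C) has no saddle point. Let General X play route A with probability p; indifference gives p − 6(1−p) = −5p + (1−p), so p = 7/13.
Similarly General Y's optimal q on defend B is 6/13, and the value is 1·(6/13) + (-5)·(7/13) = -29/13.

-29/13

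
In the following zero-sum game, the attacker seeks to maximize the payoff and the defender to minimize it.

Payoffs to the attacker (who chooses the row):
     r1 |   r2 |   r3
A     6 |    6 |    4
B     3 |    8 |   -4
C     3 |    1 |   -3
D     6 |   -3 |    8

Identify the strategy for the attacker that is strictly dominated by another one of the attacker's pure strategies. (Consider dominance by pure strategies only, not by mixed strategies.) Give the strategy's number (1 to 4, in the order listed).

Compare C with A: 6 > 3, 6 > 1, 4 > -3.
So A strictly dominates C for the attacker; C is strictly dominated.

3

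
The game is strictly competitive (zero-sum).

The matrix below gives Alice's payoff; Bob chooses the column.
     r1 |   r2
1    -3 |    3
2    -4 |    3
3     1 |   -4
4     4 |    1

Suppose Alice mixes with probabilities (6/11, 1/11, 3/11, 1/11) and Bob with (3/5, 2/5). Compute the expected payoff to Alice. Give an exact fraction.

Against (3/5, 2/5), each row's expected payoff is 1: -3/5; 2: -6/5; 3: -1; 4: 14/5.
Taking the (6/11, 1/11, 3/11, 1/11)-weighted average: (6/11)·(-3/5) + (1/11)·(-6/5) + (3/11)·(-1) + (1/11)·(14/5) = -5/11.

-5/11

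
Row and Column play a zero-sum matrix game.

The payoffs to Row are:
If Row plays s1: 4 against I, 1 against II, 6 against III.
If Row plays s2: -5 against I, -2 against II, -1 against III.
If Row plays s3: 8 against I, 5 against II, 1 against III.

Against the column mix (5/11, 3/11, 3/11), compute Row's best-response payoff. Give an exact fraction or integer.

58/11

s1: (4)·(5/11) + (1)·(3/11) + (6)·(3/11) = 41/11.
s2: (-5)·(5/11) + (-2)·(3/11) + (-1)·(3/11) = -34/11.
s3: (8)·(5/11) + (5)·(3/11) + (1)·(3/11) = 58/11.
The best pure response is s3 with expected payoff 58/11.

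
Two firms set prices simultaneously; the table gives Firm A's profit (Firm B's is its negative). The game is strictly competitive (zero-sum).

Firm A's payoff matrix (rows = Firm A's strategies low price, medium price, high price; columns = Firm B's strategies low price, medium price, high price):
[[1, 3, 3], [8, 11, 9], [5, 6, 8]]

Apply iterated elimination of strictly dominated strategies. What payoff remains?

8

Column medium price is strictly dominated by low price for Firm B (1<3, 8<11, 5<6); eliminate medium price.
Column high price is strictly dominated by low price for Firm B (1<3, 8<9, 5<8); eliminate high price.
Row low price is strictly dominated by row medium price (8>1); eliminate low price.
Row high price is strictly dominated by row medium price (8>5); eliminate high price.
Only (medium price, low price) remains, with payoff 8.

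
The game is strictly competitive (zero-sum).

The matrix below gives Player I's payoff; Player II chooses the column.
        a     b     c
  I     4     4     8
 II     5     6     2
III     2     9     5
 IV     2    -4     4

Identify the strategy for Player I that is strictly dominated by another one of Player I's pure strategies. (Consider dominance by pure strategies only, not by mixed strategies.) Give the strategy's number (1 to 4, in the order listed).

Compare IV with I: 4 > 2, 4 > -4, 8 > 4.
So I strictly dominates IV for Player I; IV is strictly dominated.

4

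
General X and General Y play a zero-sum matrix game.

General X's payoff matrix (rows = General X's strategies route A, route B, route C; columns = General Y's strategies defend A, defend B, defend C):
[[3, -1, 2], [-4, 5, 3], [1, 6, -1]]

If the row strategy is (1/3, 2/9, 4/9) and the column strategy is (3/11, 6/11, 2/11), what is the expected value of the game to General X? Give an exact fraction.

Against (3/11, 6/11, 2/11), each row's expected payoff is route A: 7/11; route B: 24/11; route C: 37/11.
Taking the (1/3, 2/9, 4/9)-weighted average: (1/3)·(7/11) + (2/9)·(24/11) + (4/9)·(37/11) = 217/99.

217/99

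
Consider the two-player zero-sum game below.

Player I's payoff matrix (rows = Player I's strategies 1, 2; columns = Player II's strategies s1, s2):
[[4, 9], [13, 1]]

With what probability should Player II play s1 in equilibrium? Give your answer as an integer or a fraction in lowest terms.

Row minima are 4 and 1, so Player I's maximin is 4; column maxima are 13 and 9, so Player II's minimax is 9. These differ, so the equilibrium is in mixed strategies.
Let Player II play s1 with probability q. Player I is indifferent when 4q + 9(1−q) = 13q + (1−q), giving q = 8/17.

8/17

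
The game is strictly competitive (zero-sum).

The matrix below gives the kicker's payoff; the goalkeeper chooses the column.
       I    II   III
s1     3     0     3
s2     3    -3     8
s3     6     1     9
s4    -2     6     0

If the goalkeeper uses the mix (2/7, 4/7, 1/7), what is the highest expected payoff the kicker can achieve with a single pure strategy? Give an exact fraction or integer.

s1: (3)·(2/7) + (0)·(4/7) + (3)·(1/7) = 9/7.
s2: (3)·(2/7) + (-3)·(4/7) + (8)·(1/7) = 2/7.
s3: (6)·(2/7) + (1)·(4/7) + (9)·(1/7) = 25/7.
s4: (-2)·(2/7) + (6)·(4/7) + (0)·(1/7) = 20/7.
The best pure response is s3 with expected payoff 25/7.

25/7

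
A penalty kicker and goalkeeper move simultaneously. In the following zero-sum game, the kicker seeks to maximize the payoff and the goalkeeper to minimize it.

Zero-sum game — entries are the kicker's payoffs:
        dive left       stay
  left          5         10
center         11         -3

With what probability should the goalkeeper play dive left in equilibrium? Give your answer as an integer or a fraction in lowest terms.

13/19

Row minima are 5 and -3, so the kicker's maximin is 5; column maxima are 11 and 10, so the goalkeeper's minimax is 10. These differ, so the equilibrium is in mixed strategies.
Let the goalkeeper play dive left with probability q. The kicker is indifferent when 5q + 10(1−q) = 11q − 3(1−q), giving q = 13/19.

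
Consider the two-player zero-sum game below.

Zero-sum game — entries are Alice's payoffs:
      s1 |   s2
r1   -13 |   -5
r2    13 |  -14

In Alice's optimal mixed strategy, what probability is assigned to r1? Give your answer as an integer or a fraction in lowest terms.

27/35

Row minima are -13 and -14, so Alice's maximin is -13; column maxima are 13 and -5, so Bob's minimax is -5. These differ, so the equilibrium is in mixed strategies.
Let Alice play r1 with probability p. Bob is indifferent when −13p + 13(1−p) = −5p − 14(1−p), giving p = 27/35.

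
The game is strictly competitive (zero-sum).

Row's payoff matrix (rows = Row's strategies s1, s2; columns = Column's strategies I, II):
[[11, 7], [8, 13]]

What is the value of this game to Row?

Row minima are 7 and 8, so Row's maximin is 8; column maxima are 11 and 13, so Column's minimax is 11. These differ, so the equilibrium is in mixed strategies.
Let Row play s1 with probability p. Column is indifferent when 11p + 8(1−p) = 7p + 13(1−p), giving p = 5/9.
Let Column play I with probability q. Row is indifferent when 11q + 7(1−q) = 8q + 13(1−q), giving q = 2/3.
The value is 11·(2/3) + (7)·(1/3) = 29/3.

29/3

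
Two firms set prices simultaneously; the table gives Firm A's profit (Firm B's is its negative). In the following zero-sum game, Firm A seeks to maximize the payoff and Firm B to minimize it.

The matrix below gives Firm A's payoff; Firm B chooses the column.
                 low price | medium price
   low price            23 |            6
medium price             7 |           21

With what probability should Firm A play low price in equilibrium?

Row minima are 6 and 7, so Firm A's maximin is 7; column maxima are 23 and 21, so Firm B's minimax is 21. These differ, so the equilibrium is in mixed strategies.
Let Firm A play low price with probability p. Firm B is indifferent when 23p + 7(1−p) = 6p + 21(1−p), giving p = 14/31.

14/31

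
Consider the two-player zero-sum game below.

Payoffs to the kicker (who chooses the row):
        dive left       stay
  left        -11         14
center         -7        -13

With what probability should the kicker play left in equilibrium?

Row minima are -11 and -13, so the kicker's maximin is -11; column maxima are -7 and 14, so the goalkeeper's minimax is -7. These differ, so the equilibrium is in mixed strategies.
Let the kicker play left with probability p. The goalkeeper is indifferent when −11p − 7(1−p) = 14p − 13(1−p), giving p = 6/31.

6/31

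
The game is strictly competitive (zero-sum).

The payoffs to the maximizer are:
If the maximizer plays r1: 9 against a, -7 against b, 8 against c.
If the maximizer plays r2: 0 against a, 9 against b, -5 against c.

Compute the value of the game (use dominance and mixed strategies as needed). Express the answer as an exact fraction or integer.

Column a is strictly dominated by c for the minimizer (it gives the maximizer more in every row).
The remaining 2×2 game on (r1, r2) × (b, c) has no saddle point. Let the maximizer play r1 with probability p; indifference gives −7p + 9(1−p) = 8p − 5(1−p), so p = 14/29.
Similarly the minimizer's optimal q on b is 13/29, and the value is -7·(13/29) + (8)·(16/29) = 37/29.

37/29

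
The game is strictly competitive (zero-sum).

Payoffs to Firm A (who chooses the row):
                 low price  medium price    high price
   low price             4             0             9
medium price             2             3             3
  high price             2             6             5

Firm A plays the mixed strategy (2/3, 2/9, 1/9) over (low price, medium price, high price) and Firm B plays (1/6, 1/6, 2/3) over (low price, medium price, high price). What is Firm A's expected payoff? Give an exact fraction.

Against (1/6, 1/6, 2/3), each row's expected payoff is low price: 20/3; medium price: 17/6; high price: 14/3.
Taking the (2/3, 2/9, 1/9)-weighted average: (2/3)·(20/3) + (2/9)·(17/6) + (1/9)·(14/3) = 151/27.

151/27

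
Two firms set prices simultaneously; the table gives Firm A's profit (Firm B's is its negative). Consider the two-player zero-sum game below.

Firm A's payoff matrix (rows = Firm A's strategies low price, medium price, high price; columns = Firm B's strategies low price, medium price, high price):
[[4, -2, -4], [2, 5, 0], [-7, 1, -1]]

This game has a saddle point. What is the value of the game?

Row minima: -4, 0, -7 → Firm A's maximin is 0.
Column maxima: 4, 5, 0 → Firm B's minimax is 0.
They coincide at (medium price, high price), so the value is 0.

0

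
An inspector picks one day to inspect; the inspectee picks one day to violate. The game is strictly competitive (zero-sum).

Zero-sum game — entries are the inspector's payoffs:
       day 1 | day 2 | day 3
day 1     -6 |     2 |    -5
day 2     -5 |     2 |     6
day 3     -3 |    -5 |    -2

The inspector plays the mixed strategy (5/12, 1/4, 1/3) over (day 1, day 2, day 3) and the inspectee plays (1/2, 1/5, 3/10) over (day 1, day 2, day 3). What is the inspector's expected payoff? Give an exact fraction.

Against (1/2, 1/5, 3/10), each row's expected payoff is day 1: -41/10; day 2: -3/10; day 3: -31/10.
Taking the (5/12, 1/4, 1/3)-weighted average: (5/12)·(-41/10) + (1/4)·(-3/10) + (1/3)·(-31/10) = -169/60.

-169/60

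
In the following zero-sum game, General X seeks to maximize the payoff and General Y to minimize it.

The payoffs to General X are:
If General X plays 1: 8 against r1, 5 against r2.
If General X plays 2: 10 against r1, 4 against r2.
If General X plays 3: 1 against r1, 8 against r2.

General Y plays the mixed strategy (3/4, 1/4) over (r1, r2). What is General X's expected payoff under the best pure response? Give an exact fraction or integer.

17/2

1: (8)·(3/4) + (5)·(1/4) = 29/4.
2: (10)·(3/4) + (4)·(1/4) = 17/2.
3: (1)·(3/4) + (8)·(1/4) = 11/4.
The best pure response is 2 with expected payoff 17/2.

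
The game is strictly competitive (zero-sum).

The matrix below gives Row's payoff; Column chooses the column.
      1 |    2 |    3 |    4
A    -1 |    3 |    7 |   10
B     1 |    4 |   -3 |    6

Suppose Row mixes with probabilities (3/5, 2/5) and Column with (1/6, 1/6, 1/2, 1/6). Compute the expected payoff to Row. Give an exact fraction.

103/30

Against (1/6, 1/6, 1/2, 1/6), each row's expected payoff is A: 11/2; B: 1/3.
Taking the (3/5, 2/5)-weighted average: (3/5)·(11/2) + (2/5)·(1/3) = 103/30.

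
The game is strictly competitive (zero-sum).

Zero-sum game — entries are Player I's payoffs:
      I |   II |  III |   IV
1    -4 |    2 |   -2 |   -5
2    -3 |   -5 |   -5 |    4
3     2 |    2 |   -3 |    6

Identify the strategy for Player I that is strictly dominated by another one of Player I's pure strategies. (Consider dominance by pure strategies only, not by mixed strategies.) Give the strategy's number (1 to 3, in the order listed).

Compare 2 with 3: 2 > -3, 2 > -5, -3 > -5, 6 > 4.
So 3 strictly dominates 2 for Player I; 2 is strictly dominated.

2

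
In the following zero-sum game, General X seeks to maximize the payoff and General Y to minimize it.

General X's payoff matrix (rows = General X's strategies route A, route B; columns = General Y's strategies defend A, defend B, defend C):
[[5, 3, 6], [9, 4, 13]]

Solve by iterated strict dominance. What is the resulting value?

Row route A is strictly dominated by row route B (9>5, 4>3, 13>6); eliminate route A.
Column defend A is strictly dominated by defend B for General Y (4<9); eliminate defend A.
Column defend C is strictly dominated by defend B for General Y (4<13); eliminate defend C.
Only (route B, defend B) remains, with payoff 4.

4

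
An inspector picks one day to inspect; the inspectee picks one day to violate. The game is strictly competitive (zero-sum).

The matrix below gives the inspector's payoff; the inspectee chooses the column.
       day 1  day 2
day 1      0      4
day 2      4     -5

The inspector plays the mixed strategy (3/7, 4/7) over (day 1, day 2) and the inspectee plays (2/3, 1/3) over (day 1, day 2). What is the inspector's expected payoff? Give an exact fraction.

8/7

Against (2/3, 1/3), each row's expected payoff is day 1: 4/3; day 2: 1.
Taking the (3/7, 4/7)-weighted average: (3/7)·(4/3) + (4/7)·(1) = 8/7.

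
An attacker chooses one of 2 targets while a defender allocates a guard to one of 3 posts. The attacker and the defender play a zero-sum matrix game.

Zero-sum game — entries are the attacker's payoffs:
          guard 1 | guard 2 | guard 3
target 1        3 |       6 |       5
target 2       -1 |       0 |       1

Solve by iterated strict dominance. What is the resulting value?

Row target 2 is strictly dominated by row target 1 (3>-1, 6>0, 5>1); eliminate target 2.
Column guard 2 is strictly dominated by guard 1 for the defender (3<6); eliminate guard 2.
Column guard 3 is strictly dominated by guard 1 for the defender (3<5); eliminate guard 3.
Only (target 1, guard 1) remains, with payoff 3.

3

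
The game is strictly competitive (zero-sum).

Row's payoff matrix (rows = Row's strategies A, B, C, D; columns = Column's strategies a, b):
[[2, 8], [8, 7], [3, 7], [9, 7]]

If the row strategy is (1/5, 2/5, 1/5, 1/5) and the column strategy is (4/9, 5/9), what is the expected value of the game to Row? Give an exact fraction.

Against (4/9, 5/9), each row's expected payoff is A: 16/3; B: 67/9; C: 47/9; D: 71/9.
Taking the (1/5, 2/5, 1/5, 1/5)-weighted average: (1/5)·(16/3) + (2/5)·(67/9) + (1/5)·(47/9) + (1/5)·(71/9) = 20/3.

20/3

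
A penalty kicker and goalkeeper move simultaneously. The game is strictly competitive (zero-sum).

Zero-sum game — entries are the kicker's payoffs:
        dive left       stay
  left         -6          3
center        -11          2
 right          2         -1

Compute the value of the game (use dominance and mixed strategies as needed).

0

Row center is strictly dominated by row left, so the kicker never plays it.
The remaining 2×2 game on (left, right) × (dive left, stay) has no saddle point. Let the kicker play left with probability p; indifference gives −6p + 2(1−p) = 3p − (1−p), so p = 1/4.
Similarly the goalkeeper's optimal q on dive left is 1/3, and the value is -6·(1/3) + (3)·(2/3) = 0.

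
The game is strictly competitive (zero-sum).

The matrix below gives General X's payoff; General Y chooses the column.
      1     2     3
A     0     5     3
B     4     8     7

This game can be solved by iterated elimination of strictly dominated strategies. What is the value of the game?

Row A is strictly dominated by row B (4>0, 8>5, 7>3); eliminate A.
Column 2 is strictly dominated by 1 for General Y (4<8); eliminate 2.
Column 3 is strictly dominated by 1 for General Y (4<7); eliminate 3.
Only (B, 1) remains, with payoff 4.

4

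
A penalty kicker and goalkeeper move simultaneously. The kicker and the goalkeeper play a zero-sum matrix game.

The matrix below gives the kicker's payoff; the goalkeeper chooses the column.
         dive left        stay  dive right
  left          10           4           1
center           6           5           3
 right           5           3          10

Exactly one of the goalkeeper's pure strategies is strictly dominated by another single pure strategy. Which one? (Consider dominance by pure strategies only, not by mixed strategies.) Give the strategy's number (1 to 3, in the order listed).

1

The goalkeeper prefers columns that give the kicker less. Compare dive left with stay: 4 < 10, 5 < 6, 3 < 5.
So stay strictly dominates dive left for the goalkeeper; dive left is strictly dominated.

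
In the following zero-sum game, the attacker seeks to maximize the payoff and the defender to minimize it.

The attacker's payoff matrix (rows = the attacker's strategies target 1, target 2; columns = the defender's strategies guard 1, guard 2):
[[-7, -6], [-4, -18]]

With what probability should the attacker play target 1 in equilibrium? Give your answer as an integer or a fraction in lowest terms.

14/15

Row minima are -7 and -18, so the attacker's maximin is -7; column maxima are -4 and -6, so the defender's minimax is -6. These differ, so the equilibrium is in mixed strategies.
Let the attacker play target 1 with probability p. The defender is indifferent when −7p − 4(1−p) = −6p − 18(1−p), giving p = 14/15.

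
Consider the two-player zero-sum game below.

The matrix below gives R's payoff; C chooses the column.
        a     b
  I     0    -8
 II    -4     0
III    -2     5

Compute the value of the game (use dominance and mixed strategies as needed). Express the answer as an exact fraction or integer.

-16/15

Row II is strictly dominated by row III, so R never plays it.
The remaining 2×2 game on (I, III) × (a, b) has no saddle point. Let R play I with probability p; indifference gives −2(1−p) = −8p + 5(1−p), so p = 7/15.
Similarly C's optimal q on a is 13/15, and the value is 0·(13/15) + (-8)·(2/15) = -16/15.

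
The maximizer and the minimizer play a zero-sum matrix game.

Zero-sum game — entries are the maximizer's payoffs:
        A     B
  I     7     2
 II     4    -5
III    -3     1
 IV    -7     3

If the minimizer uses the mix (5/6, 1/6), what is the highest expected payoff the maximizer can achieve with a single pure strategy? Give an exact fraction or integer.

I: (7)·(5/6) + (2)·(1/6) = 37/6.
II: (4)·(5/6) + (-5)·(1/6) = 5/2.
III: (-3)·(5/6) + (1)·(1/6) = -7/3.
IV: (-7)·(5/6) + (3)·(1/6) = -16/3.
The best pure response is I with expected payoff 37/6.

37/6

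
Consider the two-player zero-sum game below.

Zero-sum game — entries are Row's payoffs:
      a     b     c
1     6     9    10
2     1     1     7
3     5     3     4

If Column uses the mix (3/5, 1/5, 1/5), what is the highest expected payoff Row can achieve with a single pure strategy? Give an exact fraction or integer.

1: (6)·(3/5) + (9)·(1/5) + (10)·(1/5) = 37/5.
2: (1)·(3/5) + (1)·(1/5) + (7)·(1/5) = 11/5.
3: (5)·(3/5) + (3)·(1/5) + (4)·(1/5) = 22/5.
The best pure response is 1 with expected payoff 37/5.

37/5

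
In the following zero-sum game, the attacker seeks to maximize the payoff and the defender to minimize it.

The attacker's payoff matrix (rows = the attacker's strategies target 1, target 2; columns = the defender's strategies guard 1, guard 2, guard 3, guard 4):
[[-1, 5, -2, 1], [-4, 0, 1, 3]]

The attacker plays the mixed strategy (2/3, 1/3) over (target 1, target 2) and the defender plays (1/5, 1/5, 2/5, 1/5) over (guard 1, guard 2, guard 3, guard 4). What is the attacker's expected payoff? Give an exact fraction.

1/5

Against (1/5, 1/5, 2/5, 1/5), each row's expected payoff is target 1: 1/5; target 2: 1/5.
Taking the (2/3, 1/3)-weighted average: (2/3)·(1/5) + (1/3)·(1/5) = 1/5.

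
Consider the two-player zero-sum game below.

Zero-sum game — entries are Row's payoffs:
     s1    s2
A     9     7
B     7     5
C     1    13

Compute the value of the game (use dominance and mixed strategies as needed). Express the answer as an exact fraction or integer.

55/7

Row B is strictly dominated by row A, so Row never plays it.
The remaining 2×2 game on (A, C) × (s1, s2) has no saddle point. Let Row play A with probability p; indifference gives 9p + (1−p) = 7p + 13(1−p), so p = 6/7.
Similarly Column's optimal q on s1 is 3/7, and the value is 9·(3/7) + (7)·(4/7) = 55/7.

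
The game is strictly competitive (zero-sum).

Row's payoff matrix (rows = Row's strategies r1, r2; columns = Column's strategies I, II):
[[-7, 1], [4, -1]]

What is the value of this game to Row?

Row minima are -7 and -1, so Row's maximin is -1; column maxima are 4 and 1, so Column's minimax is 1. These differ, so the equilibrium is in mixed strategies.
Let Row play r1 with probability p. Column is indifferent when −7p + 4(1−p) = p − (1−p), giving p = 5/13.
Let Column play I with probability q. Row is indifferent when −7q + (1−q) = 4q − (1−q), giving q = 2/13.
The value is -7·(2/13) + (1)·(11/13) = -3/13.

-3/13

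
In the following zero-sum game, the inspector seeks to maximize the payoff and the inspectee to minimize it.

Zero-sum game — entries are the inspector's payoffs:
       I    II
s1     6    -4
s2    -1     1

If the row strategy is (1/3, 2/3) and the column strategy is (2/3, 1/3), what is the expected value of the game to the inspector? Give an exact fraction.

Against (2/3, 1/3), each row's expected payoff is s1: 8/3; s2: -1/3.
Taking the (1/3, 2/3)-weighted average: (1/3)·(8/3) + (2/3)·(-1/3) = 2/3.

2/3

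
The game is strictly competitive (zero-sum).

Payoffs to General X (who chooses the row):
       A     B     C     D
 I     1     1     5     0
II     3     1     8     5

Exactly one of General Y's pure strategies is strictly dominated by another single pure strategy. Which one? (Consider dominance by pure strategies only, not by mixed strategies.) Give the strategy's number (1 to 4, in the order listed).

3

General Y prefers columns that give General X less. Compare C with A: 1 < 5, 3 < 8.
So A strictly dominates C for General Y; C is strictly dominated.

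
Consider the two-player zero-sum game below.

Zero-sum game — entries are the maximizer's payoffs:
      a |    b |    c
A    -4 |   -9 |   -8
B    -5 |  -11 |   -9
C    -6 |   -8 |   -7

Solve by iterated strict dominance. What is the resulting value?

Row B is strictly dominated by row A (-4>-5, -9>-11, -8>-9); eliminate B.
Column a is strictly dominated by b for the minimizer (-9<-4, -8<-6); eliminate a.
Row A is strictly dominated by row C (-8>-9, -7>-8); eliminate A.
Column c is strictly dominated by b for the minimizer (-8<-7); eliminate c.
Only (C, b) remains, with payoff -8.

-8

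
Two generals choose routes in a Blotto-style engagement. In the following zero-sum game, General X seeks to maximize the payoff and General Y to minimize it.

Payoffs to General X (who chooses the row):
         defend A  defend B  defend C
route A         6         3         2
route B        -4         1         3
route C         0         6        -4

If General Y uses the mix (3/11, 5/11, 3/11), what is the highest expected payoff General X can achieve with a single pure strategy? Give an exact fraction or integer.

route A: (6)·(3/11) + (3)·(5/11) + (2)·(3/11) = 39/11.
route B: (-4)·(3/11) + (1)·(5/11) + (3)·(3/11) = 2/11.
route C: (0)·(3/11) + (6)·(5/11) + (-4)·(3/11) = 18/11.
The best pure response is route A with expected payoff 39/11.

39/11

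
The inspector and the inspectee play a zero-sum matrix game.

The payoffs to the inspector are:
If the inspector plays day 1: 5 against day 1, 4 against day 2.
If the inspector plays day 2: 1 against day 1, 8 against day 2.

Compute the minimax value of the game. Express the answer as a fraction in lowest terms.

Row minima are 4 and 1, so the inspector's maximin is 4; column maxima are 5 and 8, so the inspectee's minimax is 5. These differ, so the equilibrium is in mixed strategies.
Let the inspector play day 1 with probability p. The inspectee is indifferent when 5p + (1−p) = 4p + 8(1−p), giving p = 7/8.
Let the inspectee play day 1 with probability q. The inspector is indifferent when 5q + 4(1−q) = q + 8(1−q), giving q = 1/2.
The value is 5·(1/2) + (4)·(1/2) = 9/2.

9/2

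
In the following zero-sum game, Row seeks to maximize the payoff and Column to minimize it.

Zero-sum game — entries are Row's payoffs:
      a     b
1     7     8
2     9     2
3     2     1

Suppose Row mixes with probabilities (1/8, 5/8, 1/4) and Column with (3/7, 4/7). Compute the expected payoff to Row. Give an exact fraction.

31/7

Against (3/7, 4/7), each row's expected payoff is 1: 53/7; 2: 5; 3: 10/7.
Taking the (1/8, 5/8, 1/4)-weighted average: (1/8)·(53/7) + (5/8)·(5) + (1/4)·(10/7) = 31/7.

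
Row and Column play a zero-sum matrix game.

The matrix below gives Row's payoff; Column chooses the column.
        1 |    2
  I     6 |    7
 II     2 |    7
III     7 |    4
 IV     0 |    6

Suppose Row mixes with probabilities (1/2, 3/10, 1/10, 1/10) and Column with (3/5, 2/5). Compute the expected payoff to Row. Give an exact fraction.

261/50

Against (3/5, 2/5), each row's expected payoff is I: 32/5; II: 4; III: 29/5; IV: 12/5.
Taking the (1/2, 3/10, 1/10, 1/10)-weighted average: (1/2)·(32/5) + (3/10)·(4) + (1/10)·(29/5) + (1/10)·(12/5) = 261/50.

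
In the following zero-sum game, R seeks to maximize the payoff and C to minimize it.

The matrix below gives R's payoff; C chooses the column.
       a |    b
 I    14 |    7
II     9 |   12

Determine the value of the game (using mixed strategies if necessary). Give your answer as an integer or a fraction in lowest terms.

Row minima are 7 and 9, so R's maximin is 9; column maxima are 14 and 12, so C's minimax is 12. These differ, so the equilibrium is in mixed strategies.
Let R play I with probability p. C is indifferent when 14p + 9(1−p) = 7p + 12(1−p), giving p = 3/10.
Let C play a with probability q. R is indifferent when 14q + 7(1−q) = 9q + 12(1−q), giving q = 1/2.
The value is 14·(1/2) + (7)·(1/2) = 21/2.

21/2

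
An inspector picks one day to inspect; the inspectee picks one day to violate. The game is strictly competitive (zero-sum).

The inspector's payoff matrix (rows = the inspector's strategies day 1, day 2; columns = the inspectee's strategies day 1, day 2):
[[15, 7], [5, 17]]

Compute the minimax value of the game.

Row minima are 7 and 5, so the inspector's maximin is 7; column maxima are 15 and 17, so the inspectee's minimax is 15. These differ, so the equilibrium is in mixed strategies.
Let the inspector play day 1 with probability p. The inspectee is indifferent when 15p + 5(1−p) = 7p + 17(1−p), giving p = 3/5.
Let the inspectee play day 1 with probability q. The inspector is indifferent when 15q + 7(1−q) = 5q + 17(1−q), giving q = 1/2.
The value is 15·(1/2) + (7)·(1/2) = 11.

11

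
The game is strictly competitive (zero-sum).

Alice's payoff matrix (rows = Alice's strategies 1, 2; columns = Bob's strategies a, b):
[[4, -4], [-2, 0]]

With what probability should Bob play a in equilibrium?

2/5

Row minima are -4 and -2, so Alice's maximin is -2; column maxima are 4 and 0, so Bob's minimax is 0. These differ, so the equilibrium is in mixed strategies.
Let Bob play a with probability q. Alice is indifferent when 4q − 4(1−q) = −2q, giving q = 2/5.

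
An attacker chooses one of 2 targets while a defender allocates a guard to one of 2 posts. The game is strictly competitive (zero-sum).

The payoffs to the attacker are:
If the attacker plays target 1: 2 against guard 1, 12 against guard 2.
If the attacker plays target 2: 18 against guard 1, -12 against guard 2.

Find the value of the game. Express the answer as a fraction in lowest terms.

6

Row minima are 2 and -12, so the attacker's maximin is 2; column maxima are 18 and 12, so the defender's minimax is 12. These differ, so the equilibrium is in mixed strategies.
Let the attacker play target 1 with probability p. The defender is indifferent when 2p + 18(1−p) = 12p − 12(1−p), giving p = 3/4.
Let the defender play guard 1 with probability q. The attacker is indifferent when 2q + 12(1−q) = 18q − 12(1−q), giving q = 3/5.
The value is 2·(3/5) + (12)·(2/5) = 6.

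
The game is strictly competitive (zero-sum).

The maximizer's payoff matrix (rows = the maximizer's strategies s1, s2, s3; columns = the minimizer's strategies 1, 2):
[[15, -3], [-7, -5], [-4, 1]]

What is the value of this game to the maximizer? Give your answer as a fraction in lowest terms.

3/23

Row s2 is strictly dominated by row s3, so the maximizer never plays it.
The remaining 2×2 game on (s1, s3) × (1, 2) has no saddle point. Let the maximizer play s1 with probability p; indifference gives 15p − 4(1−p) = −3p + (1−p), so p = 5/23.
Similarly the minimizer's optimal q on 1 is 4/23, and the value is 15·(4/23) + (-3)·(19/23) = 3/23.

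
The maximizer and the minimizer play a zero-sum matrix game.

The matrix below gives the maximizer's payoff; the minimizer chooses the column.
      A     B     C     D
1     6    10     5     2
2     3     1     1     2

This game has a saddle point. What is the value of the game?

2

Row minima: 2, 1 → the maximizer's maximin is 2.
Column maxima: 6, 10, 5, 2 → the minimizer's minimax is 2.
They coincide at (1, D), so the value is 2.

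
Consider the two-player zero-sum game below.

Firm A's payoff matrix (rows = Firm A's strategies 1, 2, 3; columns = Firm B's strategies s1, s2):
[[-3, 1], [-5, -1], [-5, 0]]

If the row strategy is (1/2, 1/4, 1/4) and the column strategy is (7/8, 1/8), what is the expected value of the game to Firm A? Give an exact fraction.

Against (7/8, 1/8), each row's expected payoff is 1: -5/2; 2: -9/2; 3: -35/8.
Taking the (1/2, 1/4, 1/4)-weighted average: (1/2)·(-5/2) + (1/4)·(-9/2) + (1/4)·(-35/8) = -111/32.

-111/32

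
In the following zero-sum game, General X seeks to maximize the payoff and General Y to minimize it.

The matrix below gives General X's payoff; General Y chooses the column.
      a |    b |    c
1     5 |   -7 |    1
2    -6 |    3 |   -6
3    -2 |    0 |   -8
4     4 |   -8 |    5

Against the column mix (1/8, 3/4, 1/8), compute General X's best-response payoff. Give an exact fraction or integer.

3/4

1: (5)·(1/8) + (-7)·(3/4) + (1)·(1/8) = -9/2.
2: (-6)·(1/8) + (3)·(3/4) + (-6)·(1/8) = 3/4.
3: (-2)·(1/8) + (0)·(3/4) + (-8)·(1/8) = -5/4.
4: (4)·(1/8) + (-8)·(3/4) + (5)·(1/8) = -39/8.
The best pure response is 2 with expected payoff 3/4.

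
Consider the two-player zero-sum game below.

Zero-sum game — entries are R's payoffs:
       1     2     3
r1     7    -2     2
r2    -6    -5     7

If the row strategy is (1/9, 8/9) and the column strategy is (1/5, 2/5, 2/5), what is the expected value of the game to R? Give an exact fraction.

-1/5

Against (1/5, 2/5, 2/5), each row's expected payoff is r1: 7/5; r2: -2/5.
Taking the (1/9, 8/9)-weighted average: (1/9)·(7/5) + (8/9)·(-2/5) = -1/5.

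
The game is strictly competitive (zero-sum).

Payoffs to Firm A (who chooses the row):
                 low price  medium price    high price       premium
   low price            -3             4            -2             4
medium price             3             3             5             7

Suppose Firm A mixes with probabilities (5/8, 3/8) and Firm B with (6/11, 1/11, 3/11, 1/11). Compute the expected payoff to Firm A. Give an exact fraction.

49/88

Against (6/11, 1/11, 3/11, 1/11), each row's expected payoff is low price: -16/11; medium price: 43/11.
Taking the (5/8, 3/8)-weighted average: (5/8)·(-16/11) + (3/8)·(43/11) = 49/88.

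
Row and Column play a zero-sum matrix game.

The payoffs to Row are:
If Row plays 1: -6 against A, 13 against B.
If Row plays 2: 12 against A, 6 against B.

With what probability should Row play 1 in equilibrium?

6/25

Row minima are -6 and 6, so Row's maximin is 6; column maxima are 12 and 13, so Column's minimax is 12. These differ, so the equilibrium is in mixed strategies.
Let Row play 1 with probability p. Column is indifferent when −6p + 12(1−p) = 13p + 6(1−p), giving p = 6/25.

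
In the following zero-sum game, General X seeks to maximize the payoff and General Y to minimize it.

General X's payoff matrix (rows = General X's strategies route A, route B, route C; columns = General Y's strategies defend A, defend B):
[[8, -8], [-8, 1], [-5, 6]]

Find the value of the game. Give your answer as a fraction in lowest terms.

Row route B is strictly dominated by row route C, so General X never plays it.
The remaining 2×2 game on (route A, route C) × (defend A, defend B) has no saddle point. Let General X play route A with probability p; indifference gives 8p − 5(1−p) = −8p + 6(1−p), so p = 11/27.
Similarly General Y's optimal q on defend A is 14/27, and the value is 8·(14/27) + (-8)·(13/27) = 8/27.

8/27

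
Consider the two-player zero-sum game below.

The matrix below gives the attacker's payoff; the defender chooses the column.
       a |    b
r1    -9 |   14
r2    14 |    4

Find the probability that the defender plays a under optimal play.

10/33

Row minima are -9 and 4, so the attacker's maximin is 4; column maxima are 14 and 14, so the defender's minimax is 14. These differ, so the equilibrium is in mixed strategies.
Let the defender play a with probability q. The attacker is indifferent when −9q + 14(1−q) = 14q + 4(1−q), giving q = 10/33.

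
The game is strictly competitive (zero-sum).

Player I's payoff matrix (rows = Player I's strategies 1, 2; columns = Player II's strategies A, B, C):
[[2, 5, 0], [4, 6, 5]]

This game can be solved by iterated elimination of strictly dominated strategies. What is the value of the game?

Column B is strictly dominated by A for Player II (2<5, 4<6); eliminate B.
Row 1 is strictly dominated by row 2 (4>2, 5>0); eliminate 1.
Column C is strictly dominated by A for Player II (4<5); eliminate C.
Only (2, A) remains, with payoff 4.

4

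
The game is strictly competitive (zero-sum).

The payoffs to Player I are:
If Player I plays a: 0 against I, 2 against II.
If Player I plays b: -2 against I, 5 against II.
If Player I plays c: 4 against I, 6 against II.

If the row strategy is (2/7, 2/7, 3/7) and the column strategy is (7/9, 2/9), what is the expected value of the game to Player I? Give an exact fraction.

Against (7/9, 2/9), each row's expected payoff is a: 4/9; b: -4/9; c: 40/9.
Taking the (2/7, 2/7, 3/7)-weighted average: (2/7)·(4/9) + (2/7)·(-4/9) + (3/7)·(40/9) = 40/21.

40/21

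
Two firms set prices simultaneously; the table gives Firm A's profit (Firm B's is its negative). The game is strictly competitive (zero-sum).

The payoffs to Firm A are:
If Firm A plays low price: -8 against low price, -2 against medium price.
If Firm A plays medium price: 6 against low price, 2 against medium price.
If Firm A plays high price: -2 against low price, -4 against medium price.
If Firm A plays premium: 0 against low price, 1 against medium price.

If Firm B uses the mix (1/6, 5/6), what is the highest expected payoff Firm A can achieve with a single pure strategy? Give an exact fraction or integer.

8/3

low price: (-8)·(1/6) + (-2)·(5/6) = -3.
medium price: (6)·(1/6) + (2)·(5/6) = 8/3.
high price: (-2)·(1/6) + (-4)·(5/6) = -11/3.
premium: (0)·(1/6) + (1)·(5/6) = 5/6.
The best pure response is medium price with expected payoff 8/3.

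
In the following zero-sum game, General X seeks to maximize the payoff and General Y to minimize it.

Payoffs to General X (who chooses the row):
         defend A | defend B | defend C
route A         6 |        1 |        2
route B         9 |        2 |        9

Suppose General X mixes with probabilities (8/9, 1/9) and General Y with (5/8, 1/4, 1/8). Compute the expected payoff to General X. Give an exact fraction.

Against (5/8, 1/4, 1/8), each row's expected payoff is route A: 17/4; route B: 29/4.
Taking the (8/9, 1/9)-weighted average: (8/9)·(17/4) + (1/9)·(29/4) = 55/12.

55/12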